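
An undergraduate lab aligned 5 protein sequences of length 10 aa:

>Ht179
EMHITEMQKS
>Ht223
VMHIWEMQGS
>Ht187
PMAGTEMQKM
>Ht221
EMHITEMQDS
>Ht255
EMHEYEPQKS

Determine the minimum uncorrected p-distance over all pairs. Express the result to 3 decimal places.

0.100

Pairwise Hamming distances:
  Ht179 vs Ht223: 3
  Ht179 vs Ht187: 4
  Ht179 vs Ht221: 1
  Ht179 vs Ht255: 3
  Ht223 vs Ht187: 6
  Ht223 vs Ht221: 3
  Ht223 vs Ht255: 5
  Ht187 vs Ht221: 5
  Ht187 vs Ht255: 6
  Ht221 vs Ht255: 4
The smallest is 1 mismatch, between Ht179 and Ht221; p = 1/10 = 0.100.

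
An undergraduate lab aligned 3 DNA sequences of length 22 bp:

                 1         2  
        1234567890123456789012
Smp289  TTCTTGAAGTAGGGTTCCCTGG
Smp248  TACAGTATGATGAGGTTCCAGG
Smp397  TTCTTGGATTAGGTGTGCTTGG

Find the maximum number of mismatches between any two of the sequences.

Pairwise Hamming distances:
  Smp289 vs Smp248: 11
  Smp289 vs Smp397: 6
  Smp248 vs Smp397: 14
The largest is 14, between Smp248 and Smp397.

14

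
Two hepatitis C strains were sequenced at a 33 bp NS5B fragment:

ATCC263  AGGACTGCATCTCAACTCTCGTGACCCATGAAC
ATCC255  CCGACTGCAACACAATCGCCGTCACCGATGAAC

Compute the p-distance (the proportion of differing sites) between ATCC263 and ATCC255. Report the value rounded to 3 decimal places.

The sequences differ at positions 1 (A/C), 2 (G/C), 10 (T/A), 12 (T/A), 16 (C/T), 17 (T/C), 18 (C/G), 19 (T/C), 23 (G/C), 27 (C/G).
There are 10 differences over 33 sites, so p = 10/33 = 0.303.

0.303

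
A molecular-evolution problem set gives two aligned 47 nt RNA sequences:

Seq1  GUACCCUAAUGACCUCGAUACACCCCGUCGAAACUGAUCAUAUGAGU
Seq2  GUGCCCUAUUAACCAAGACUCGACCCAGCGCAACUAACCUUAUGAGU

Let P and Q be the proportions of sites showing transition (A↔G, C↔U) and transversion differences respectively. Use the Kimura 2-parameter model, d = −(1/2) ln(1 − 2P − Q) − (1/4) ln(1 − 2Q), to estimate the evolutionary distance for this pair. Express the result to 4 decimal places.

Differing sites — 3:A/G (Ti); 9:A/U (Tv); 11:G/A (Ti); 15:U/A (Tv); 16:C/A (Tv); 19:U/C (Ti); 20:A/U (Tv); 22:A/G (Ti); 23:C/A (Tv); 27:G/A (Ti); 28:U/G (Tv); 31:A/C (Tv); 36:G/A (Ti); 38:U/C (Ti); 40:A/U (Tv).
Of the 15 differences, 7 transitions and 8 transversions over 47 sites: P = 7/47 = 0.148936, Q = 8/47 = 0.170213.
d = −0.5·ln(0.531915) − 0.25·ln(0.659574) = −0.5·(-0.631272) − 0.25·(-0.416161) = 0.4197.

0.4197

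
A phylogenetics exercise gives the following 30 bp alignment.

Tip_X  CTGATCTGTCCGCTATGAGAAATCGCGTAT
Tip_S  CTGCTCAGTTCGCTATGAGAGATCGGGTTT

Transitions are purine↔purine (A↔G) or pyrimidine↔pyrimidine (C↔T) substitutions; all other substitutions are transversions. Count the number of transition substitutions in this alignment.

Differing sites — 4:A/C (Tv); 7:T/A (Tv); 10:C/T (Ti); 21:A/G (Ti); 26:C/G (Tv); 29:A/T (Tv).
Of the 6 differences, 2 transitions and 4 transversions, so the answer is 2.

2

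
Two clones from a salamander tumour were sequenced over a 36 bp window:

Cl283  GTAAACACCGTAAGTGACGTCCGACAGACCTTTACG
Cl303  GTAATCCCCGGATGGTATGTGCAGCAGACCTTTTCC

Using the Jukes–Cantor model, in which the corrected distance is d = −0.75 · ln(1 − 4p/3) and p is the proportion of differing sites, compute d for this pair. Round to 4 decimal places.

The sequences differ at positions 5 (A/T), 7 (A/C), 11 (T/G), 13 (A/T), 15 (T/G), 16 (G/T), 18 (C/T), 21 (C/G), 23 (G/A), 24 (A/G), 34 (A/T), 36 (G/C).
p = 12/36 = 0.333333.
d = −0.75 · ln(1 − (4/3)·0.333333) = −0.75 · ln(0.555556) = −0.75 · (-0.587786) = 0.4408.

0.4408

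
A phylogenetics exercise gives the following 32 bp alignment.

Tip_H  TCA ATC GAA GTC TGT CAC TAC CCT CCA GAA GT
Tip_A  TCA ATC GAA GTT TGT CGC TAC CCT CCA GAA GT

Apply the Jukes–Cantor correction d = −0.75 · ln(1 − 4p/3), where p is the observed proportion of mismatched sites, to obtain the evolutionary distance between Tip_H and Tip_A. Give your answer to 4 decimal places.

Differing sites — 12:C/T; 17:A/G.
p = 2/32 = 0.062500.
d = −0.75 · ln(1 − (4/3)·0.062500) = −0.75 · ln(0.916667) = −0.75 · (-0.087011) = 0.0653.

0.0653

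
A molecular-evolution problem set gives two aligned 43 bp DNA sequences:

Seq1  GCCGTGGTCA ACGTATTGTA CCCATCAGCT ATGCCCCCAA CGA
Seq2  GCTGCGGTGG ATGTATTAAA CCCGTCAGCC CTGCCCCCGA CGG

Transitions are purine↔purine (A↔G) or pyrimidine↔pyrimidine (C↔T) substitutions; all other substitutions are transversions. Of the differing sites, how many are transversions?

Differing sites — 3:C/T (Ti); 5:T/C (Ti); 9:C/G (Tv); 10:A/G (Ti); 12:C/T (Ti); 18:G/A (Ti); 19:T/A (Tv); 24:A/G (Ti); 30:T/C (Ti); 31:A/C (Tv); 39:A/G (Ti); 43:A/G (Ti).
Of the 12 differences, 9 transitions and 3 transversions, so the answer is 3.

3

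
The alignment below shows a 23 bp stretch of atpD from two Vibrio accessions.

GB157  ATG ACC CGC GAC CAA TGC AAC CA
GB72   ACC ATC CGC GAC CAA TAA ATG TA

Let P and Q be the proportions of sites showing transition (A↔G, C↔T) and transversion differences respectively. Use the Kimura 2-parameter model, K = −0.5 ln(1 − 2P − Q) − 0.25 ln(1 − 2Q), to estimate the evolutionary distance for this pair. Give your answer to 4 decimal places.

The sequences differ at positions 2 (T/C, transition), 3 (G/C, transversion), 5 (C/T, transition), 17 (G/A, transition), 18 (C/A, transversion), 20 (A/T, transversion), 21 (C/G, transversion), 22 (C/T, transition).
Of the 8 differences, 4 transitions and 4 transversions over 23 sites: P = 4/23 = 0.173913, Q = 4/23 = 0.173913.
d = −0.5·ln(0.478261) − 0.25·ln(0.652174) = −0.5·(-0.737599) − 0.25·(-0.427444) = 0.4757.

0.4757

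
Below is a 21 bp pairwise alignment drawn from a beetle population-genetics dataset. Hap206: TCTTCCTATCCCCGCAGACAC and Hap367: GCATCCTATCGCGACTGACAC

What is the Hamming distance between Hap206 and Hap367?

Differing sites — 1:T/G; 3:T/A; 11:C/G; 13:C/G; 14:G/A; 16:A/T.
That gives 6 mismatches out of 21 aligned sites, so the Hamming distance is 6.

6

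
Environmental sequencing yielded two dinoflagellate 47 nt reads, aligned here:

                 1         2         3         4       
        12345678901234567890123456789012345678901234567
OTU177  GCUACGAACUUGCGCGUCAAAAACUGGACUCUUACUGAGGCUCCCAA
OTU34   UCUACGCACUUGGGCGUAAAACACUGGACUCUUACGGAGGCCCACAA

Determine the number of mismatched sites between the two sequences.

8

Mismatches occur at site 1 (G↔U), site 7 (A↔C), site 13 (C↔G), site 18 (C↔A), site 22 (A↔C), site 36 (U↔G), site 42 (U↔C), site 44 (C↔A).
That gives 8 mismatches out of 47 aligned sites, so the Hamming distance is 8.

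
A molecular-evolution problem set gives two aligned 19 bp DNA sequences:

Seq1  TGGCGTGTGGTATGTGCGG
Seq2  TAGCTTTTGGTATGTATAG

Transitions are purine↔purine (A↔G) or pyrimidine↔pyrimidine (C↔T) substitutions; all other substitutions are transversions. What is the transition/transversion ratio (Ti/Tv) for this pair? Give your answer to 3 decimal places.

2.000

Mismatches occur at site 2 (G/A, transition), site 5 (G/T, transversion), site 7 (G/T, transversion), site 16 (G/A, transition), site 17 (C/T, transition), site 18 (G/A, transition).
Of the 6 differences, 4 transitions and 2 transversions, so Ti/Tv = 4/2 = 2.000.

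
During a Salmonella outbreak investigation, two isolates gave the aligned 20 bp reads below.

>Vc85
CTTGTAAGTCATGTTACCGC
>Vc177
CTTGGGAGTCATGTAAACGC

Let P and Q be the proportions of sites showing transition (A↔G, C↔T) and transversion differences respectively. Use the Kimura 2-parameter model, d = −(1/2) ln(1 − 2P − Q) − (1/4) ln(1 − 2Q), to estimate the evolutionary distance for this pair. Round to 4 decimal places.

0.2330

Mismatches occur at site 5 (T↔G, transversion), site 6 (A↔G, transition), site 15 (T↔A, transversion), site 17 (C↔A, transversion).
Of the 4 differences, 1 transition and 3 transversions over 20 sites: P = 1/20 = 0.050000, Q = 3/20 = 0.150000.
d = −0.5·ln(0.750000) − 0.25·ln(0.700000) = −0.5·(-0.287682) − 0.25·(-0.356675) = 0.2330.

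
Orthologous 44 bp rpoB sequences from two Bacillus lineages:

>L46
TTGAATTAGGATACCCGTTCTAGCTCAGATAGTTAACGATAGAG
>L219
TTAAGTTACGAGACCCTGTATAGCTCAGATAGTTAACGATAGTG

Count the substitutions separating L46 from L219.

8

Differing sites — 3:G/A; 5:A/G; 9:G/C; 12:T/G; 17:G/T; 18:T/G; 20:C/A; 43:A/T.
That gives 8 mismatches out of 44 aligned sites, so the Hamming distance is 8.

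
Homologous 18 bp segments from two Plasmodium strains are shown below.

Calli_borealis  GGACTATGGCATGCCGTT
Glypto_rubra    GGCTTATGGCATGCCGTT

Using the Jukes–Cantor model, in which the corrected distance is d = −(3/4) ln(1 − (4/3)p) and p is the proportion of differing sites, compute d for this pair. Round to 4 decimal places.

Mismatches occur at site 3 (A/C), site 4 (C/T).
p = 2/18 = 0.111111.
d = −0.75 · ln(1 − (4/3)·0.111111) = −0.75 · ln(0.851852) = −0.75 · (-0.160342) = 0.1203.

0.1203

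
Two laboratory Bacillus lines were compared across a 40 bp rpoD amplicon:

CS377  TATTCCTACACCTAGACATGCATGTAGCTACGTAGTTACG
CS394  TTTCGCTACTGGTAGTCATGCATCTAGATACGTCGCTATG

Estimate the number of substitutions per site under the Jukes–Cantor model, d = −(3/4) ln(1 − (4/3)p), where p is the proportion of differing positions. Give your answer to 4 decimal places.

The sequences differ at positions 2 (A/T), 4 (T/C), 5 (C/G), 10 (A/T), 11 (C/G), 12 (C/G), 16 (A/T), 24 (G/C), 28 (C/A), 34 (A/C), 36 (T/C), 39 (C/T).
p = 12/40 = 0.300000.
d = −0.75 · ln(1 − (4/3)·0.300000) = −0.75 · ln(0.600000) = −0.75 · (-0.510826) = 0.3831.

0.3831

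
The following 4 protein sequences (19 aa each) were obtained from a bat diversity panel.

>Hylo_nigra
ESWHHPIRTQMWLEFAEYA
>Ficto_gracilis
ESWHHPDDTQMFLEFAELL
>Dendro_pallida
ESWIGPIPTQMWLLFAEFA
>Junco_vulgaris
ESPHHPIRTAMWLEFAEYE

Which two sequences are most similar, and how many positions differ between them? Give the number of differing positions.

3

Pairwise Hamming distances:
  Hylo_nigra vs Ficto_gracilis: 5
  Hylo_nigra vs Dendro_pallida: 5
  Hylo_nigra vs Junco_vulgaris: 3
  Ficto_gracilis vs Dendro_pallida: 8
  Ficto_gracilis vs Junco_vulgaris: 7
  Dendro_pallida vs Junco_vulgaris: 8
The smallest is 3, between Hylo_nigra and Junco_vulgaris.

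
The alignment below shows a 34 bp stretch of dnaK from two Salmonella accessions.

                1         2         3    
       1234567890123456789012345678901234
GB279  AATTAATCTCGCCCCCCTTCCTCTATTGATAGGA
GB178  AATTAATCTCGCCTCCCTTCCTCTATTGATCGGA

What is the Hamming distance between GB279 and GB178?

Mismatches occur at site 14 (C↔T), site 31 (A↔C).
That gives 2 mismatches out of 34 aligned sites, so the Hamming distance is 2.

2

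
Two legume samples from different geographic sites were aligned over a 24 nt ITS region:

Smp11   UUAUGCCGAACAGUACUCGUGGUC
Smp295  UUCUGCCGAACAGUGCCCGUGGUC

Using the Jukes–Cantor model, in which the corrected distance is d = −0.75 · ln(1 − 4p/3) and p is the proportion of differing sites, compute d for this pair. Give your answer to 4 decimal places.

0.1367

Mismatches occur at site 3 (A↔C), site 15 (A↔G), site 17 (U↔C).
p = 3/24 = 0.125000.
d = −0.75 · ln(1 − (4/3)·0.125000) = −0.75 · ln(0.833333) = −0.75 · (-0.182322) = 0.1367.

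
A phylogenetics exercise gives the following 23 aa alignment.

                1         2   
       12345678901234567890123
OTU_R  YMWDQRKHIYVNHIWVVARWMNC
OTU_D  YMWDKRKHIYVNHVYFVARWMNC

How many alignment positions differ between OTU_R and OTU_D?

4

Mismatches occur at site 5 (Q↔K), site 14 (I↔V), site 15 (W↔Y), site 16 (V↔F).
That gives 4 mismatches out of 23 aligned sites, so the Hamming distance is 4.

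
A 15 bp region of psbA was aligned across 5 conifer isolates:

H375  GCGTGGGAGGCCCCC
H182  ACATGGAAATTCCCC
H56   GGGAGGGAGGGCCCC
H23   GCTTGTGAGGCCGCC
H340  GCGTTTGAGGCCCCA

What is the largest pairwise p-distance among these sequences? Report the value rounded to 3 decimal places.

0.600

Pairwise Hamming distances:
  H375 vs H182: 6
  H375 vs H56: 3
  H375 vs H23: 3
  H375 vs H340: 3
  H182 vs H56: 8
  H182 vs H23: 8
  H182 vs H340: 9
  H56 vs H23: 6
  H56 vs H340: 6
  H23 vs H340: 4
The largest is 9 mismatches, between H182 and H340; p = 9/15 = 0.600.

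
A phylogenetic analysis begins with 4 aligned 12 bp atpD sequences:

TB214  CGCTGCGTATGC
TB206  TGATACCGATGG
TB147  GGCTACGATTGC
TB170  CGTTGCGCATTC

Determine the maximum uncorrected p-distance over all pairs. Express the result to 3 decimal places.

Pairwise Hamming distances:
  TB214 vs TB206: 6
  TB214 vs TB147: 4
  TB214 vs TB170: 3
  TB206 vs TB147: 6
  TB206 vs TB170: 7
  TB147 vs TB170: 6
The largest is 7 mismatches, between TB206 and TB170; p = 7/12 = 0.583.

0.583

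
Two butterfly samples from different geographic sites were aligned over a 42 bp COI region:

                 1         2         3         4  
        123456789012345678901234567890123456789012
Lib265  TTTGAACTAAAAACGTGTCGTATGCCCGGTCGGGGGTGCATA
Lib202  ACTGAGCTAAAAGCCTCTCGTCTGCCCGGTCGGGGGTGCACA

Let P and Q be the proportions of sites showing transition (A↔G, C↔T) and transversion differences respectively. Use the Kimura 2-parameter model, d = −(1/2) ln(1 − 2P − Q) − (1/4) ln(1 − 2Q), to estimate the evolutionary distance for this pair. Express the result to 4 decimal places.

0.2211

The sequences differ at positions 1 (T/A, transversion), 2 (T/C, transition), 6 (A/G, transition), 13 (A/G, transition), 15 (G/C, transversion), 17 (G/C, transversion), 22 (A/C, transversion), 41 (T/C, transition).
Of the 8 differences, 4 transitions and 4 transversions over 42 sites: P = 4/42 = 0.095238, Q = 4/42 = 0.095238.
d = −0.5·ln(0.714286) − 0.25·ln(0.809524) = −0.5·(-0.336472) − 0.25·(-0.211309) = 0.2211.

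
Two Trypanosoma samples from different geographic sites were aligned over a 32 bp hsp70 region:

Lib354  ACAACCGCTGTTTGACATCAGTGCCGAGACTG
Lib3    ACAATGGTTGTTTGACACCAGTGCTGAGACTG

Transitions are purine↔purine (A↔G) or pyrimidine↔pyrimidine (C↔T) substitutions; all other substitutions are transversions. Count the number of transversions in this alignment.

1

Differing sites — 5:C/T (Ti); 6:C/G (Tv); 8:C/T (Ti); 18:T/C (Ti); 25:C/T (Ti).
Of the 5 differences, 4 transitions and 1 transversion, so the answer is 1.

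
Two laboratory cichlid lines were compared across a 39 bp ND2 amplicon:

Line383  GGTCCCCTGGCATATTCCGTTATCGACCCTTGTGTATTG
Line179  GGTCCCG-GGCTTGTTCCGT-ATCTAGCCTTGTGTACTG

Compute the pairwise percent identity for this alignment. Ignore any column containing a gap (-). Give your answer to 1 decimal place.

83.8%

Excluding the 2 gap columns leaves 37 comparable sites.
Mismatches occur at site 7 (C→G), site 12 (A→T), site 14 (A→G), site 25 (G→T), site 27 (C→G), site 37 (T→C).
31 of the 37 comparable sites match, so the percent identity is 31/37 × 100 = 83.8%.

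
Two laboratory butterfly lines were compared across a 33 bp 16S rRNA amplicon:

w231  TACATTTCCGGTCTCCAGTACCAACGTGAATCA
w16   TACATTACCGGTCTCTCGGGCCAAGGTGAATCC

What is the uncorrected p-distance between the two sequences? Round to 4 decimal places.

0.2121

Differing sites — 7:T/A; 16:C/T; 17:A/C; 19:T/G; 20:A/G; 25:C/G; 33:A/C.
There are 7 differences over 33 sites, so p = 7/33 = 0.2121.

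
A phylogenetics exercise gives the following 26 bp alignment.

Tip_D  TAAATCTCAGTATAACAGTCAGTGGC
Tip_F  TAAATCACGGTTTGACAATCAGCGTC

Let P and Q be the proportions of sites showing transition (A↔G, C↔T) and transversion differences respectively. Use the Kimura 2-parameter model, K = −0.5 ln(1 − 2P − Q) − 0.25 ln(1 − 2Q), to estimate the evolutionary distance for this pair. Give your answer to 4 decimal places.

The sequences differ at positions 7 (T/A, transversion), 9 (A/G, transition), 12 (A/T, transversion), 14 (A/G, transition), 18 (G/A, transition), 23 (T/C, transition), 25 (G/T, transversion).
Of the 7 differences, 4 transitions and 3 transversions over 26 sites: P = 4/26 = 0.153846, Q = 3/26 = 0.115385.
d = −0.5·ln(0.576923) − 0.25·ln(0.769230) = −0.5·(-0.550046) − 0.25·(-0.262365) = 0.3406.

0.3406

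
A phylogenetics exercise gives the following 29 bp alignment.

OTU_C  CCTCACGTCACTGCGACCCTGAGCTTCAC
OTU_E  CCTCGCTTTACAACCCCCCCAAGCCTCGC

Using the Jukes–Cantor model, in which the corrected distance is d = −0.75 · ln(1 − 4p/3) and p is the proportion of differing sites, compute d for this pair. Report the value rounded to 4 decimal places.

The sequences differ at positions 5 (A/G), 7 (G/T), 9 (C/T), 12 (T/A), 13 (G/A), 15 (G/C), 16 (A/C), 20 (T/C), 21 (G/A), 25 (T/C), 28 (A/G).
p = 11/29 = 0.379310.
d = −0.75 · ln(1 − (4/3)·0.379310) = −0.75 · ln(0.494253) = −0.75 · (-0.704708) = 0.5285.

0.5285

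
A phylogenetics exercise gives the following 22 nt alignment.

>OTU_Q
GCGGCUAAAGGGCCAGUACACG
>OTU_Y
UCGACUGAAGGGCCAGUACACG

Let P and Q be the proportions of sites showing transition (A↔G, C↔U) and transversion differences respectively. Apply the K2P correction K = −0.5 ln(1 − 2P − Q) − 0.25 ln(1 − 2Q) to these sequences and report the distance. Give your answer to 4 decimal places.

The sequences differ at positions 1 (G/U, transversion), 4 (G/A, transition), 7 (A/G, transition).
Of the 3 differences, 2 transitions and 1 transversion over 22 sites: P = 2/22 = 0.090909, Q = 1/22 = 0.045455.
d = −0.5·ln(0.772727) − 0.25·ln(0.909090) = −0.5·(-0.257829) − 0.25·(-0.095311) = 0.1527.

0.1527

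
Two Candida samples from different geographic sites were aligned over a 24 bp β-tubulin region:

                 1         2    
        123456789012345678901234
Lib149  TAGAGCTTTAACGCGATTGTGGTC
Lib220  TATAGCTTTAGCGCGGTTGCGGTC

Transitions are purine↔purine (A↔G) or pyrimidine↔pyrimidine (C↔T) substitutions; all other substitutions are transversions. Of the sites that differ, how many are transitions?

The sequences differ at positions 3 (G/T, transversion), 11 (A/G, transition), 16 (A/G, transition), 20 (T/C, transition).
Of the 4 differences, 3 transitions and 1 transversion, so the answer is 3.

3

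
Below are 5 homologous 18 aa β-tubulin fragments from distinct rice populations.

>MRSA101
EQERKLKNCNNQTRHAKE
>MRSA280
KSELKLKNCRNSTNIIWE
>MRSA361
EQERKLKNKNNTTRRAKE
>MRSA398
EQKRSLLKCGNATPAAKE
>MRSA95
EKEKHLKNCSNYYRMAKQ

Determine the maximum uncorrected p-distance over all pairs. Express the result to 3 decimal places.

0.722

Pairwise Hamming distances:
  MRSA101 vs MRSA280: 9
  MRSA101 vs MRSA361: 3
  MRSA101 vs MRSA398: 8
  MRSA101 vs MRSA95: 8
  MRSA280 vs MRSA361: 10
  MRSA280 vs MRSA398: 13
  MRSA280 vs MRSA95: 12
  MRSA361 vs MRSA398: 9
  MRSA361 vs MRSA95: 9
  MRSA398 vs MRSA95: 12
The largest is 13 mismatches, between MRSA280 and MRSA398; p = 13/18 = 0.722.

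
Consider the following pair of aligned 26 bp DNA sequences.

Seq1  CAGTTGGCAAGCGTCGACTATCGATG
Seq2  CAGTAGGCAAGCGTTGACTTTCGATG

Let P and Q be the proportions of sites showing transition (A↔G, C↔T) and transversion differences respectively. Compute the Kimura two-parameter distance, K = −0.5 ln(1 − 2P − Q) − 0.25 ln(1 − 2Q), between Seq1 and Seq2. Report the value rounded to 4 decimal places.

0.1253

Differing sites — 5:T/A (Tv); 15:C/T (Ti); 20:A/T (Tv).
Of the 3 differences, 1 transition and 2 transversions over 26 sites: P = 1/26 = 0.038462, Q = 2/26 = 0.076923.
d = −0.5·ln(0.846153) − 0.25·ln(0.846154) = −0.5·(-0.167055) − 0.25·(-0.167054) = 0.1253.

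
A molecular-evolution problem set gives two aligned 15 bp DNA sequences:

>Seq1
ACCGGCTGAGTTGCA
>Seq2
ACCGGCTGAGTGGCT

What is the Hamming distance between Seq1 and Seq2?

2

Differing sites — 12:T/G; 15:A/T.
That gives 2 mismatches out of 15 aligned sites, so the Hamming distance is 2.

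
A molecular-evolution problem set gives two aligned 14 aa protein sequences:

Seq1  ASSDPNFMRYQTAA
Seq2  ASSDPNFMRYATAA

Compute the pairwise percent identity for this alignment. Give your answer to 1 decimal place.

The sequences differ at position 11 (Q/A).
13 of the 14 sites match, so the percent identity is 13/14 × 100 = 92.9%.

92.9%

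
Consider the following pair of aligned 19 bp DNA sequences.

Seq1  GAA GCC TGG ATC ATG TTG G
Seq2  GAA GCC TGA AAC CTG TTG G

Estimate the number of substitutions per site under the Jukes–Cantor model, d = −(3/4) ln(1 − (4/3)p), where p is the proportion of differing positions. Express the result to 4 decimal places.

0.1773

The sequences differ at positions 9 (G/A), 11 (T/A), 13 (A/C).
p = 3/19 = 0.157895.
d = −0.75 · ln(1 − (4/3)·0.157895) = −0.75 · ln(0.789473) = −0.75 · (-0.236390) = 0.1773.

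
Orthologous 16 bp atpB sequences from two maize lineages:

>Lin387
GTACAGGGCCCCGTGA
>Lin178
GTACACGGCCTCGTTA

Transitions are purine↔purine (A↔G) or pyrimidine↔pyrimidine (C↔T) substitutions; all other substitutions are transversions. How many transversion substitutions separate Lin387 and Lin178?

2

Differing sites — 6:G/C (Tv); 11:C/T (Ti); 15:G/T (Tv).
Of the 3 differences, 1 transition and 2 transversions, so the answer is 2.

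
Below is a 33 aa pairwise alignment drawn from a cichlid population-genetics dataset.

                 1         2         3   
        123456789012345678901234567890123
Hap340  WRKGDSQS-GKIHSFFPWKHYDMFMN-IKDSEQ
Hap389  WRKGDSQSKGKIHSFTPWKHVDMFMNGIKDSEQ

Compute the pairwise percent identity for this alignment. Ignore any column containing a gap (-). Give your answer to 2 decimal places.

93.55%

Excluding the 2 gap columns leaves 31 comparable sites.
The sequences differ at positions 16 (F/T), 21 (Y/V).
29 of the 31 comparable sites match, so the percent identity is 29/31 × 100 = 93.55%.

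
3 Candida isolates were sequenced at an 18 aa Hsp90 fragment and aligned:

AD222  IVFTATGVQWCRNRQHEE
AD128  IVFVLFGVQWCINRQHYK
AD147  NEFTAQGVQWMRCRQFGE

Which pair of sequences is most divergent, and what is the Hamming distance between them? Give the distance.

11

Pairwise Hamming distances:
  AD222 vs AD128: 6
  AD222 vs AD147: 7
  AD128 vs AD147: 11
The largest is 11, between AD128 and AD147.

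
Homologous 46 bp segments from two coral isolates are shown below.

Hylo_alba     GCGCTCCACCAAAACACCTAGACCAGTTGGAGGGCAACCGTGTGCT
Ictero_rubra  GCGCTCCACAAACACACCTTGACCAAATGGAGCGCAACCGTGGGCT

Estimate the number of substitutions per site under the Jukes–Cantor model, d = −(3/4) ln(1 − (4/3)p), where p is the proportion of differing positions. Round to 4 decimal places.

Differing sites — 10:C/A; 13:A/C; 20:A/T; 26:G/A; 27:T/A; 33:G/C; 43:T/G.
p = 7/46 = 0.152174.
d = −0.75 · ln(1 − (4/3)·0.152174) = −0.75 · ln(0.797101) = −0.75 · (-0.226774) = 0.1701.

0.1701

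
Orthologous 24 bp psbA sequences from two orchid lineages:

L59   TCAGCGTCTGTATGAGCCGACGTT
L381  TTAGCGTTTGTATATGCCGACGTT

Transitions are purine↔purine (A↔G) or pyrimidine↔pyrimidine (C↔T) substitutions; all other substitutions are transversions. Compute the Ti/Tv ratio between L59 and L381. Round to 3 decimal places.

3.000

Differing sites — 2:C/T (Ti); 8:C/T (Ti); 14:G/A (Ti); 15:A/T (Tv).
Of the 4 differences, 3 transitions and 1 transversion, so Ti/Tv = 3/1 = 3.000.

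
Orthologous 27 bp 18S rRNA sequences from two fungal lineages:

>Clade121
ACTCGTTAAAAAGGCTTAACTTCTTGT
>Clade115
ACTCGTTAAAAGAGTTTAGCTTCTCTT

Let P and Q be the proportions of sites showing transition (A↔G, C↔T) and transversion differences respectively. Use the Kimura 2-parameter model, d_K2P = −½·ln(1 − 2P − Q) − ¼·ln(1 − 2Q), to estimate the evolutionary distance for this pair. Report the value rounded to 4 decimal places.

The sequences differ at positions 12 (A/G, transition), 13 (G/A, transition), 15 (C/T, transition), 19 (A/G, transition), 25 (T/C, transition), 26 (G/T, transversion).
Of the 6 differences, 5 transitions and 1 transversion over 27 sites: P = 5/27 = 0.185185, Q = 1/27 = 0.037037.
d = −0.5·ln(0.592593) − 0.25·ln(0.925926) = −0.5·(-0.523247) − 0.25·(-0.076961) = 0.2809.

0.2809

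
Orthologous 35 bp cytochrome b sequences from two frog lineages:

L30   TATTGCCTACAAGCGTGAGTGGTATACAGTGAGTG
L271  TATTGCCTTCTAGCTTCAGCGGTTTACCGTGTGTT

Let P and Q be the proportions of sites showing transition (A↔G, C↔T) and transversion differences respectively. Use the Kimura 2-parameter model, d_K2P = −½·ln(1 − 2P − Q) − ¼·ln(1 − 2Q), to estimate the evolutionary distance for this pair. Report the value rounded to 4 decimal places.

The sequences differ at positions 9 (A/T, transversion), 11 (A/T, transversion), 15 (G/T, transversion), 17 (G/C, transversion), 20 (T/C, transition), 24 (A/T, transversion), 28 (A/C, transversion), 32 (A/T, transversion), 35 (G/T, transversion).
Of the 9 differences, 1 transition and 8 transversions over 35 sites: P = 1/35 = 0.028571, Q = 8/35 = 0.228571.
d = −0.5·ln(0.714287) − 0.25·ln(0.542858) = −0.5·(-0.336470) − 0.25·(-0.610908) = 0.3210.

0.3210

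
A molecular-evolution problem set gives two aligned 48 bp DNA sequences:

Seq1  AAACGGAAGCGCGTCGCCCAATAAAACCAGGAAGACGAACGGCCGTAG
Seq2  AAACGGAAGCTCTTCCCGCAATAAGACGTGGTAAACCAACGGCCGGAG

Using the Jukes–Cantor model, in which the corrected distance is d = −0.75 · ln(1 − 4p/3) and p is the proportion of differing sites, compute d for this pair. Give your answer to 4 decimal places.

0.2735

Mismatches occur at site 11 (G↔T), site 13 (G↔T), site 16 (G↔C), site 18 (C↔G), site 25 (A↔G), site 28 (C↔G), site 29 (A↔T), site 32 (A↔T), site 34 (G↔A), site 37 (G↔C), site 46 (T↔G).
p = 11/48 = 0.229167.
d = −0.75 · ln(1 − (4/3)·0.229167) = −0.75 · ln(0.694444) = −0.75 · (-0.364644) = 0.2735.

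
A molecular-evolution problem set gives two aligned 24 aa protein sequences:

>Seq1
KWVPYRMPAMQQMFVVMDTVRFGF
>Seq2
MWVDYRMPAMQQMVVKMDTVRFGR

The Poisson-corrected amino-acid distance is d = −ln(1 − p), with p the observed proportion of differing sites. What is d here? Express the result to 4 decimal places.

0.2336

Differing sites — 1:K/M; 4:P/D; 14:F/V; 16:V/K; 24:F/R.
p = 5/24 = 0.208333.
d = −ln(1 − 0.208333) = −ln(0.791667) = 0.2336.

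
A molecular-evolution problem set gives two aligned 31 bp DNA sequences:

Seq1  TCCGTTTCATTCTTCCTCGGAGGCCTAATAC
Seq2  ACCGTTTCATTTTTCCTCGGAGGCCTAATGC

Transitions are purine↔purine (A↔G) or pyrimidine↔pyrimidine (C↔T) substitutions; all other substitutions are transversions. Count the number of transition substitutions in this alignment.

Differing sites — 1:T/A (Tv); 12:C/T (Ti); 30:A/G (Ti).
Of the 3 differences, 2 transitions and 1 transversion, so the answer is 2.

2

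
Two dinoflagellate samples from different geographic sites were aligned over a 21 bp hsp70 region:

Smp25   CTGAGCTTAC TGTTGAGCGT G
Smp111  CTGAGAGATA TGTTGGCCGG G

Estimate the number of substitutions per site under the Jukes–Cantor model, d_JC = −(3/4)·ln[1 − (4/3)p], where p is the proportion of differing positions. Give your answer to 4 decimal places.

0.5319

The sequences differ at positions 6 (C/A), 7 (T/G), 8 (T/A), 9 (A/T), 10 (C/A), 16 (A/G), 17 (G/C), 20 (T/G).
p = 8/21 = 0.380952.
d = −0.75 · ln(1 − (4/3)·0.380952) = −0.75 · ln(0.492064) = −0.75 · (-0.709146) = 0.5319.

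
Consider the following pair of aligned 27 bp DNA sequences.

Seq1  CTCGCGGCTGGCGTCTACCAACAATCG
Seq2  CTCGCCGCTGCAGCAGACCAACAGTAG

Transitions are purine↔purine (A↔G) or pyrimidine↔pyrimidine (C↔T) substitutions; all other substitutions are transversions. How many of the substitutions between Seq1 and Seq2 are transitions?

Differing sites — 6:G/C (Tv); 11:G/C (Tv); 12:C/A (Tv); 14:T/C (Ti); 15:C/A (Tv); 16:T/G (Tv); 24:A/G (Ti); 26:C/A (Tv).
Of the 8 differences, 2 transitions and 6 transversions, so the answer is 2.

2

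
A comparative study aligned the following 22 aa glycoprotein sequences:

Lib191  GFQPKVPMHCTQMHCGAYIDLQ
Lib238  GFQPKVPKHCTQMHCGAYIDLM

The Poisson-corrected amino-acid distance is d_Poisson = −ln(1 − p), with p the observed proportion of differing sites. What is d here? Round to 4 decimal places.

The sequences differ at positions 8 (M/K), 22 (Q/M).
p = 2/22 = 0.090909.
d = −ln(1 − 0.090909) = −ln(0.909091) = 0.0953.

0.0953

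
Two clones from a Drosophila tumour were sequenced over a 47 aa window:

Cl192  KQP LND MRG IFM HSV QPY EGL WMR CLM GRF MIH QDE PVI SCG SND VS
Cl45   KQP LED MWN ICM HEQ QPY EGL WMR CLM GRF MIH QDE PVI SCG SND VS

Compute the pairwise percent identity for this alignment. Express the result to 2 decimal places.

The sequences differ at positions 5 (N/E), 8 (R/W), 9 (G/N), 11 (F/C), 14 (S/E), 15 (V/Q).
41 of the 47 sites match, so the percent identity is 41/47 × 100 = 87.23%.

87.23%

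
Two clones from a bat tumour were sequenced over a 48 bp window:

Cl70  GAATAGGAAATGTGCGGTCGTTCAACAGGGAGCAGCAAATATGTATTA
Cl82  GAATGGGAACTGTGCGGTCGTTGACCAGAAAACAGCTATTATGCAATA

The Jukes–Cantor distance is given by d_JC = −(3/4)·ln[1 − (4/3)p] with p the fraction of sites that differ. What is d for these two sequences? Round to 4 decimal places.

Mismatches occur at site 5 (A→G), site 10 (A→C), site 23 (C→G), site 25 (A→C), site 29 (G→A), site 30 (G→A), site 32 (G→A), site 37 (A→T), site 39 (A→T), site 44 (T→C), site 46 (T→A).
p = 11/48 = 0.229167.
d = −0.75 · ln(1 − (4/3)·0.229167) = −0.75 · ln(0.694444) = −0.75 · (-0.364644) = 0.2735.

0.2735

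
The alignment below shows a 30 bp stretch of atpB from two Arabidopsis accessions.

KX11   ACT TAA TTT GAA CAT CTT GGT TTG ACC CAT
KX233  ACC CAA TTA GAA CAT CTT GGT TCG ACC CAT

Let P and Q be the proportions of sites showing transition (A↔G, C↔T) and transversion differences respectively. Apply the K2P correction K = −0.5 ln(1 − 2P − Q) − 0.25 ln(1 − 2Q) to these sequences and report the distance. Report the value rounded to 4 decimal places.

The sequences differ at positions 3 (T/C, transition), 4 (T/C, transition), 9 (T/A, transversion), 23 (T/C, transition).
Of the 4 differences, 3 transitions and 1 transversion over 30 sites: P = 3/30 = 0.100000, Q = 1/30 = 0.033333.
d = −0.5·ln(0.766667) − 0.25·ln(0.933334) = −0.5·(-0.265703) − 0.25·(-0.068992) = 0.1501.

0.1501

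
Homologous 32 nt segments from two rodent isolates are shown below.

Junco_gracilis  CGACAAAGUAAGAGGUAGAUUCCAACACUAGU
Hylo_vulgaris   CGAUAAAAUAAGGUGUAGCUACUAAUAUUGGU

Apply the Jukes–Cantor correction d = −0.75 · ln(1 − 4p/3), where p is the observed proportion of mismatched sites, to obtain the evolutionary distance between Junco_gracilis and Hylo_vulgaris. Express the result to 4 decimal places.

The sequences differ at positions 4 (C/U), 8 (G/A), 13 (A/G), 14 (G/U), 19 (A/C), 21 (U/A), 23 (C/U), 26 (C/U), 28 (C/U), 30 (A/G).
p = 10/32 = 0.312500.
d = −0.75 · ln(1 − (4/3)·0.312500) = −0.75 · ln(0.583333) = −0.75 · (-0.538997) = 0.4042.

0.4042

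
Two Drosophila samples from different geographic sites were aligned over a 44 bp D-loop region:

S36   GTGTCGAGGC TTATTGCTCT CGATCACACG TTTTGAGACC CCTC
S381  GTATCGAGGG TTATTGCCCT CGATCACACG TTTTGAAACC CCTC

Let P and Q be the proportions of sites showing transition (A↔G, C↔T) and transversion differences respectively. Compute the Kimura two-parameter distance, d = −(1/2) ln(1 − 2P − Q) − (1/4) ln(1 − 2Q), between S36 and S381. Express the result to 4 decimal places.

0.0983

Differing sites — 3:G/A (Ti); 10:C/G (Tv); 18:T/C (Ti); 37:G/A (Ti).
Of the 4 differences, 3 transitions and 1 transversion over 44 sites: P = 3/44 = 0.068182, Q = 1/44 = 0.022727.
d = −0.5·ln(0.840909) − 0.25·ln(0.954546) = −0.5·(-0.173272) − 0.25·(-0.046519) = 0.0983.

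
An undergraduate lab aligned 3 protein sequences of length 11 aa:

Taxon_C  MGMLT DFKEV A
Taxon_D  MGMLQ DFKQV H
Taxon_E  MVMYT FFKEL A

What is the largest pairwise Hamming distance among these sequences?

Pairwise Hamming distances:
  Taxon_C vs Taxon_D: 3
  Taxon_C vs Taxon_E: 4
  Taxon_D vs Taxon_E: 7
The largest is 7, between Taxon_D and Taxon_E.

7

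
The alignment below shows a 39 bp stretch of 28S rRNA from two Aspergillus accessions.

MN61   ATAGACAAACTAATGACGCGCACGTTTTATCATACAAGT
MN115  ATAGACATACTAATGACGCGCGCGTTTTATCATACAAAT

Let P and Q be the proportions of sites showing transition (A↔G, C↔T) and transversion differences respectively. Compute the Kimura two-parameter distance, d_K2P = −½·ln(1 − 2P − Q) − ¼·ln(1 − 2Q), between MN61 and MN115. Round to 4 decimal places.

0.0818

Mismatches occur at site 8 (A↔T, transversion), site 22 (A↔G, transition), site 38 (G↔A, transition).
Of the 3 differences, 2 transitions and 1 transversion over 39 sites: P = 2/39 = 0.051282, Q = 1/39 = 0.025641.
d = −0.5·ln(0.871795) − 0.25·ln(0.948718) = −0.5·(-0.137201) − 0.25·(-0.052644) = 0.0818.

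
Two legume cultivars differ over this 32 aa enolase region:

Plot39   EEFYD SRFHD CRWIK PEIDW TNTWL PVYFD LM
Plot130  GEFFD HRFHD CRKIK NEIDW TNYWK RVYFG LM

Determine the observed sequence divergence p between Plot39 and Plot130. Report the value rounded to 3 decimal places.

0.281

Mismatches occur at site 1 (E↔G), site 4 (Y↔F), site 6 (S↔H), site 13 (W↔K), site 16 (P↔N), site 23 (T↔Y), site 25 (L↔K), site 26 (P↔R), site 30 (D↔G).
There are 9 differences over 32 sites, so p = 9/32 = 0.281.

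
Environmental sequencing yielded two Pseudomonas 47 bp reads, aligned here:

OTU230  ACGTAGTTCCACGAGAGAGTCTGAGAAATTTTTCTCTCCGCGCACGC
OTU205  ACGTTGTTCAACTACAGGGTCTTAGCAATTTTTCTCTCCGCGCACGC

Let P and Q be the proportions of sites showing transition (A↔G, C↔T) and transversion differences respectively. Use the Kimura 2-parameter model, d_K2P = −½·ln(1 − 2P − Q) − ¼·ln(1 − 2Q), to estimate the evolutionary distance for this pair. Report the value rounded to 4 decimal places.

0.1670

Mismatches occur at site 5 (A/T, transversion), site 10 (C/A, transversion), site 13 (G/T, transversion), site 15 (G/C, transversion), site 18 (A/G, transition), site 23 (G/T, transversion), site 26 (A/C, transversion).
Of the 7 differences, 1 transition and 6 transversions over 47 sites: P = 1/47 = 0.021277, Q = 6/47 = 0.127660.
d = −0.5·ln(0.829786) − 0.25·ln(0.744680) = −0.5·(-0.186587) − 0.25·(-0.294801) = 0.1670.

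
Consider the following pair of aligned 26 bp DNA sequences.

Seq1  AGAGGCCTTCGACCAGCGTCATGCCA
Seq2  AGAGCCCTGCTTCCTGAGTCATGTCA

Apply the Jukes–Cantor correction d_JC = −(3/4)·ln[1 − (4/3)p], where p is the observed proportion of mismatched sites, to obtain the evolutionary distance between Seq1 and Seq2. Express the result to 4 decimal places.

Differing sites — 5:G/C; 9:T/G; 11:G/T; 12:A/T; 15:A/T; 17:C/A; 24:C/T.
p = 7/26 = 0.269231.
d = −0.75 · ln(1 − (4/3)·0.269231) = −0.75 · ln(0.641025) = −0.75 · (-0.444687) = 0.3335.

0.3335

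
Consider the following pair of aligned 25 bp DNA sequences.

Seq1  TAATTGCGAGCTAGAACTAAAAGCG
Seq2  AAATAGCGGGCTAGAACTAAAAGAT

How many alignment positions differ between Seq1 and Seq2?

Mismatches occur at site 1 (T↔A), site 5 (T↔A), site 9 (A↔G), site 24 (C↔A), site 25 (G↔T).
That gives 5 mismatches out of 25 aligned sites, so the Hamming distance is 5.

5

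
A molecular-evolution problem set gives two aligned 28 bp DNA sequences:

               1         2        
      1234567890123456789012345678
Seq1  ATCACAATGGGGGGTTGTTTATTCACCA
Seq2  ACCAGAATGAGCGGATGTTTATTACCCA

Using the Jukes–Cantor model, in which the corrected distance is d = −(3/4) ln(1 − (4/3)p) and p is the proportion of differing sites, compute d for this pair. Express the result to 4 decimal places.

0.3041

Mismatches occur at site 2 (T↔C), site 5 (C↔G), site 10 (G↔A), site 12 (G↔C), site 15 (T↔A), site 24 (C↔A), site 25 (A↔C).
p = 7/28 = 0.250000.
d = −0.75 · ln(1 − (4/3)·0.250000) = −0.75 · ln(0.666667) = −0.75 · (-0.405465) = 0.3041.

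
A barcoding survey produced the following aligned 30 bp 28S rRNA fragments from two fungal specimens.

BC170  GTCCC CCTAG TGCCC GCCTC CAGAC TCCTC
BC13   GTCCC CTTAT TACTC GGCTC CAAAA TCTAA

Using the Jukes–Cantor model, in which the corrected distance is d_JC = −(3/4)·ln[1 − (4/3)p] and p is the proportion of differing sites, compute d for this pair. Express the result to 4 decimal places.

0.4408

Mismatches occur at site 7 (C/T), site 10 (G/T), site 12 (G/A), site 14 (C/T), site 17 (C/G), site 23 (G/A), site 25 (C/A), site 28 (C/T), site 29 (T/A), site 30 (C/A).
p = 10/30 = 0.333333.
d = −0.75 · ln(1 − (4/3)·0.333333) = −0.75 · ln(0.555556) = −0.75 · (-0.587786) = 0.4408.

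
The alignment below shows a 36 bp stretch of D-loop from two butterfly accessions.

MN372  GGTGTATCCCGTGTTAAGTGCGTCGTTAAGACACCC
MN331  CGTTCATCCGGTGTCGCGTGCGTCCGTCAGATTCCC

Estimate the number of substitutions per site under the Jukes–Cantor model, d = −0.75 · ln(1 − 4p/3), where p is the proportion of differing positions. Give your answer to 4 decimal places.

0.4408

Mismatches occur at site 1 (G/C), site 4 (G/T), site 5 (T/C), site 10 (C/G), site 15 (T/C), site 16 (A/G), site 17 (A/C), site 25 (G/C), site 26 (T/G), site 28 (A/C), site 32 (C/T), site 33 (A/T).
p = 12/36 = 0.333333.
d = −0.75 · ln(1 − (4/3)·0.333333) = −0.75 · ln(0.555556) = −0.75 · (-0.587786) = 0.4408.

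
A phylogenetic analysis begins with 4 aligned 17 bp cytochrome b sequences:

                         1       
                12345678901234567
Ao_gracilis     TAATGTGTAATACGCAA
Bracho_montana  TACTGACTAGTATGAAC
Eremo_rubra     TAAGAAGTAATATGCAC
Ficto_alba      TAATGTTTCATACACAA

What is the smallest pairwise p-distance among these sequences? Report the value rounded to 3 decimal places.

0.176

Pairwise Hamming distances:
  Ao_gracilis vs Bracho_montana: 7
  Ao_gracilis vs Eremo_rubra: 5
  Ao_gracilis vs Ficto_alba: 3
  Bracho_montana vs Eremo_rubra: 6
  Bracho_montana vs Ficto_alba: 9
  Eremo_rubra vs Ficto_alba: 8
The smallest is 3 mismatches, between Ao_gracilis and Ficto_alba; p = 3/17 = 0.176.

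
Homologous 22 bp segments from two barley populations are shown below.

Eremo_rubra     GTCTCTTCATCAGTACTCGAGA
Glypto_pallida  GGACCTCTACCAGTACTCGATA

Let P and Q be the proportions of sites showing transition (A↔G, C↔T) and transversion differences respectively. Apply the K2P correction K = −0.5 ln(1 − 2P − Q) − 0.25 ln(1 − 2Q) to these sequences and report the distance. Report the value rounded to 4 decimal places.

0.4262

Differing sites — 2:T/G (Tv); 3:C/A (Tv); 4:T/C (Ti); 7:T/C (Ti); 8:C/T (Ti); 10:T/C (Ti); 21:G/T (Tv).
Of the 7 differences, 4 transitions and 3 transversions over 22 sites: P = 4/22 = 0.181818, Q = 3/22 = 0.136364.
d = −0.5·ln(0.500000) − 0.25·ln(0.727272) = −0.5·(-0.693147) − 0.25·(-0.318455) = 0.4262.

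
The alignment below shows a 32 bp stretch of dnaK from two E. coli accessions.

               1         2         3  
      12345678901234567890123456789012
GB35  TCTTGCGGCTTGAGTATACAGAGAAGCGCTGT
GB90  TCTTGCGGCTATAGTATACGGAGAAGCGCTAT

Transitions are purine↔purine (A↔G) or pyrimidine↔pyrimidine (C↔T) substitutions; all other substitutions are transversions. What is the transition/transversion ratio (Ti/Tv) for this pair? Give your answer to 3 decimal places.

Mismatches occur at site 11 (T/A, transversion), site 12 (G/T, transversion), site 20 (A/G, transition), site 31 (G/A, transition).
Of the 4 differences, 2 transitions and 2 transversions, so Ti/Tv = 2/2 = 1.000.

1.000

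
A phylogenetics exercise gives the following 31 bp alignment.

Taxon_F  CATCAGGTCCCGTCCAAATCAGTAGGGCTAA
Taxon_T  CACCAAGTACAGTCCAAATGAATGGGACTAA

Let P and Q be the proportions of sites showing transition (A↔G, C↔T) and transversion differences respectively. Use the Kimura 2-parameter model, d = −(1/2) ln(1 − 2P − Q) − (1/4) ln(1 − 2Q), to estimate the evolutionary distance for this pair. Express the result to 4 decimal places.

0.3256

Differing sites — 3:T/C (Ti); 6:G/A (Ti); 9:C/A (Tv); 11:C/A (Tv); 20:C/G (Tv); 22:G/A (Ti); 24:A/G (Ti); 27:G/A (Ti).
Of the 8 differences, 5 transitions and 3 transversions over 31 sites: P = 5/31 = 0.161290, Q = 3/31 = 0.096774.
d = −0.5·ln(0.580646) − 0.25·ln(0.806452) = −0.5·(-0.543614) − 0.25·(-0.215111) = 0.3256.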